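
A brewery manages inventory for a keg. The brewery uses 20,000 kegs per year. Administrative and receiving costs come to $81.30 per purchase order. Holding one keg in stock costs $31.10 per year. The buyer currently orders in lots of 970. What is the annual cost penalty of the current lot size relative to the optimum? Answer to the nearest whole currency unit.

Extra cost ≈ $6,703 per year

EOQ = √(2DS/H) = √(2 × 20,000 × 81.3 / 31.1) ≈ 323.37.
Cost at Q* = (D/Q*)S + (Q*/2)H = √(2DSH) ≈ $10,056.70.
Cost at Q = 970: (20,000/970)×81.3 + (970/2)×31.1 = $1,676.29 + $15,083.50 = $16,759.79.
Excess = $16,759.79 − $10,056.70 = $6,703.09.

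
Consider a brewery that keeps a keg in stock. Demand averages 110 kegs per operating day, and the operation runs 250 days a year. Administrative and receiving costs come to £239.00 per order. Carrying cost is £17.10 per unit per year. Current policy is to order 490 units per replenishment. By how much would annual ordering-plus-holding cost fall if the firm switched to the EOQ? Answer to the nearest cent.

Annual demand D = 110 × 250 = 27,500.
EOQ = √(2DS/H) = √(2 × 27,500 × 239 / 17.1) ≈ 876.76.
Cost at Q* = (D/Q*)S + (Q*/2)H = √(2DSH) ≈ £14,992.65.
Cost at Q = 490: (27,500/490)×239 + (490/2)×17.1 = £13,413.27 + £4,189.50 = £17,602.77.
Excess = £17,602.77 − £14,992.65 = £2,610.12.

Extra cost ≈ £2,610.12 per year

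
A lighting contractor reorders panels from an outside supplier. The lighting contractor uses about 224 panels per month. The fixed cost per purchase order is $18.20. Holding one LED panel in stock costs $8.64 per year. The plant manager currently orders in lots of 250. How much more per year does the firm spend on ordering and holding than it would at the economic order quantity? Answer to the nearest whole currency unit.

Extra cost ≈ $356 per year

Annual demand D = 224 × 12 = 2,688.
EOQ = √(2DS/H) = √(2 × 2,688 × 18.2 / 8.64) ≈ 106.42.
Cost at Q* = (D/Q*)S + (Q*/2)H = √(2DSH) ≈ $919.44.
Cost at Q = 250: (2,688/250)×18.2 + (250/2)×8.64 = $195.69 + $1,080.00 = $1,275.69.
Excess = $1,275.69 − $919.44 = $356.25.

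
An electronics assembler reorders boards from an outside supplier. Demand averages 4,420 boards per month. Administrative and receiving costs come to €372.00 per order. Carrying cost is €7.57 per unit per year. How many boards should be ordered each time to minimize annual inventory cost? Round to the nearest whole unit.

Q* ≈ 2,283 boards

Annual demand D = 4,420 × 12 = 53,040.
EOQ = √(2DS / H) = √(2 × 53,040 × 372 / 7.57).
= √(39,461,760 / 7.57) = √5,212,914.1347 ≈ 2283.181.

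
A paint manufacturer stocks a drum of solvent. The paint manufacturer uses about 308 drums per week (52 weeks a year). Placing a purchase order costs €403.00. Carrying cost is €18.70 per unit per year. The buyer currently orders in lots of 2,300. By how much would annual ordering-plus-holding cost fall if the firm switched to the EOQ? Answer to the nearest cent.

Annual demand D = 308 × 52 = 16,016.
EOQ = √(2DS/H) = √(2 × 16,016 × 403 / 18.7) ≈ 830.85.
Cost at Q* = (D/Q*)S + (Q*/2)H = √(2DSH) ≈ €15,536.94.
Cost at Q = 2,300: (16,016/2,300)×403 + (2,300/2)×18.7 = €2,806.28 + €21,505.00 = €24,311.28.
Excess = €24,311.28 − €15,536.94 = €8,774.35.

Extra cost ≈ €8,774.35 per year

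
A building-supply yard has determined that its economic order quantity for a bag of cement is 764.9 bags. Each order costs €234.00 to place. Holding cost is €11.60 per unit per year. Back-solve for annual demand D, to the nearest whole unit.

D ≈ 14,502 bags per year

Invert the EOQ relation Q*² = 2DS/H.
From Q* = √(2DS/H): D = Q*²H / (2S) = 764.9² × 11.6 / (2 × 234) = 14501.785.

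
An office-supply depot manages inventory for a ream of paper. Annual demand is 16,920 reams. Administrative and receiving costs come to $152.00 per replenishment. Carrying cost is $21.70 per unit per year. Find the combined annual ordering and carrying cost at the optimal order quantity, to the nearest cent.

TC* ≈ $10,564.94

The optimal lot size = √(2DS/H) = √(2 × 16,920 × 152 / 21.7) ≈ 486.86.
At Q*, ordering cost (D/Q*)S equals holding cost (Q*/2)H, each = √(DSH/2).
Minimum total = √(2DSH) = √(2 × 16,920 × 152 × 21.7) ≈ 10564.935.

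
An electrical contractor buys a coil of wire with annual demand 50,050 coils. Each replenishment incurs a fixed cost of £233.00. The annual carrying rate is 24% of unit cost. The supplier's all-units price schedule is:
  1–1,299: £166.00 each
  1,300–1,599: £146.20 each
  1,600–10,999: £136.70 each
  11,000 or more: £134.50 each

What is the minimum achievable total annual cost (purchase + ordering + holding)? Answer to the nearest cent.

Holding cost per unit per year at price C is H = 0.24·C.
Candidates are each tier's EOQ (if it falls in that tier) and each price-break quantity.
EOQ at £166.00 = 765.1 (feasible in tier 1): TC = 50,050×£166.00 + (50,050/765.1)×233 + (765.1/2)×0.24×£166.00 = £8,338,782.79.
EOQ at £146.20 = 815.3 < 1300, so use break Q=1300: TC = 50,050×£146.20 + (50,050/1300.0)×233 + (1300.0/2)×0.24×£146.20 = £7,349,087.70.
EOQ at £136.70 = 843.2 < 1600, so use break Q=1600: TC = 50,050×£136.70 + (50,050/1600.0)×233 + (1600.0/2)×0.24×£136.70 = £6,875,369.93.
EOQ at £134.50 = 850.0 < 11000, so use break Q=11000: TC = 50,050×£134.50 + (50,050/11000.0)×233 + (11000.0/2)×0.24×£134.50 = £6,910,325.15.
Lowest total cost among the candidates is at Q = 1600.0.

TC* ≈ £6,875,369.93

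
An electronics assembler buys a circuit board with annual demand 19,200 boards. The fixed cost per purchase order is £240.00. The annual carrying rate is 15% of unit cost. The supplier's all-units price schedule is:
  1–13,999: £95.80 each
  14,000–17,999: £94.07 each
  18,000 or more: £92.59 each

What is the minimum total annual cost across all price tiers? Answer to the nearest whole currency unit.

TC* ≈ £1,850,868

Holding cost per unit per year at price C is H = 0.15·C.
Candidates are each tier's EOQ (if it falls in that tier) and each price-break quantity.
EOQ at £95.80 = 800.8 (feasible in tier 1): TC = 19,200×£95.80 + (19,200/800.8)×240 + (800.8/2)×0.15×£95.80 = £1,850,867.99.
EOQ at £94.07 = 808.2 < 14000, so use break Q=14000: TC = 19,200×£94.07 + (19,200/14000.0)×240 + (14000.0/2)×0.15×£94.07 = £1,905,246.64.
EOQ at £92.59 = 814.6 < 18000, so use break Q=18000: TC = 19,200×£92.59 + (19,200/18000.0)×240 + (18000.0/2)×0.15×£92.59 = £1,902,980.50.
Lowest total cost among the candidates is at Q = 800.8.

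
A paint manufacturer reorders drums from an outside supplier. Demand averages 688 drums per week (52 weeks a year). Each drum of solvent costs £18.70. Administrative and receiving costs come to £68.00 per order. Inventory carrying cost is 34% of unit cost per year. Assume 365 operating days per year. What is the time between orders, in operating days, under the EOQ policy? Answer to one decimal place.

Annual demand D = 688 × 52 = 35,776.
Holding cost H = 0.34 × £18.70 = £6.3580 per unit per year.
The optimal lot size = √(2DS/H) = √(2 × 35,776 × 68 / 6.358) ≈ 874.79.
Cycle time = Q*/D × 365 = 874.79 / 35,776 × 365 ≈ 8.925 days.

T ≈ 8.9 days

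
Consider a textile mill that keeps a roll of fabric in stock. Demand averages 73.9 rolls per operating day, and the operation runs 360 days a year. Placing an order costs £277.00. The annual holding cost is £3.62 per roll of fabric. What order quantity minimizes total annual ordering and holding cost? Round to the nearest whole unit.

Annual demand D = 73.9 × 360 = 26,604.
EOQ = √(2DS / H) = √(2 × 26,604 × 277 / 3.62).
= √(14,738,616 / 3.62) = √4,071,440.884 ≈ 2017.781.

Q* ≈ 2,018 rolls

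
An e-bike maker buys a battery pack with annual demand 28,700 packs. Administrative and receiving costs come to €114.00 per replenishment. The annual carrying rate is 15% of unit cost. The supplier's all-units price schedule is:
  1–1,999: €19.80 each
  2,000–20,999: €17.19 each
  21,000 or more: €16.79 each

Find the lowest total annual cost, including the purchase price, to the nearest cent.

Holding cost per unit per year at price C is H = 0.15·C.
Candidates are each tier's EOQ (if it falls in that tier) and each price-break quantity.
EOQ at €19.80 = 1484.3 (feasible in tier 1): TC = 28,700×€19.80 + (28,700/1484.3)×114 + (1484.3/2)×0.15×€19.80 = €572,668.46.
EOQ at €17.19 = 1593.0 < 2000, so use break Q=2000: TC = 28,700×€17.19 + (28,700/2000.0)×114 + (2000.0/2)×0.15×€17.19 = €497,567.40.
EOQ at €16.79 = 1611.9 < 21000, so use break Q=21000: TC = 28,700×€16.79 + (28,700/21000.0)×114 + (21000.0/2)×0.15×€16.79 = €508,473.05.
Lowest total cost among the candidates is at Q = 2000.0.

TC* ≈ €497,567.40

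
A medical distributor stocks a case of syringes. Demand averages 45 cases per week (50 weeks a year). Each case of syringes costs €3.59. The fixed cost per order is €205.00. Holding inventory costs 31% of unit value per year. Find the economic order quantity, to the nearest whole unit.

Q* ≈ 910 cases

Annual demand D = 45 × 50 = 2,250.
Holding cost H = 0.31 × €3.59 = €1.1129 per unit per year.
EOQ = √(2DS / H) = √(2 × 2,250 × 205 / 1.1129).
= √(922,500 / 1.1129) = √828,915.4461 ≈ 910.448.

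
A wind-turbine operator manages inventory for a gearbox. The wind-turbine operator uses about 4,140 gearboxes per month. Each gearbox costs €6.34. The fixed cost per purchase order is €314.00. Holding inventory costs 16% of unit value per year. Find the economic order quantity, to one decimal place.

Annual demand D = 4,140 × 12 = 49,680.
Holding cost H = 0.16 × €6.34 = €1.0144 per unit per year.
EOQ = √(2DS / H) = √(2 × 49,680 × 314 / 1.0144).
= √(31,199,040 / 1.0144) = √30,756,151.4196 ≈ 5545.823.

Q* ≈ 5,545.8 gearboxes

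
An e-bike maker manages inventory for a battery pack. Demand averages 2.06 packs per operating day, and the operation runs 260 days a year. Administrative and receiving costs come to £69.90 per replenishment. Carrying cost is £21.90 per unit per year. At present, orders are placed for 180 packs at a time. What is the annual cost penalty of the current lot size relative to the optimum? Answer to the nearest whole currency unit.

Annual demand D = 2.06 × 260 = 535.6.
EOQ = √(2DS/H) = √(2 × 535.6 × 69.9 / 21.9) ≈ 58.47.
Cost at Q* = (D/Q*)S + (Q*/2)H = √(2DSH) ≈ £1,280.55.
Cost at Q = 180: (535.6/180)×69.9 + (180/2)×21.9 = £207.99 + £1,971.00 = £2,178.99.
Excess = £2,178.99 − £1,280.55 = £898.44.

Extra cost ≈ £898 per year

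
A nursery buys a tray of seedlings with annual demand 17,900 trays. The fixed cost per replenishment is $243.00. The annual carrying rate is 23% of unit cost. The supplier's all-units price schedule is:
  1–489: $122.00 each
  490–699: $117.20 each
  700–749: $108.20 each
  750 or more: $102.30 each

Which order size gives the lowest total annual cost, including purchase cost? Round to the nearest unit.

Holding cost per unit per year at price C is H = 0.23·C.
Candidates are each tier's EOQ (if it falls in that tier) and each price-break quantity.
Tier 1 ($122.00): EOQ = 556.8 exceeds tier's upper bound 489, so this tier is dominated.
EOQ at $117.20 = 568.1 (feasible in tier 2): TC = 17,900×$117.20 + (17,900/568.1)×243 + (568.1/2)×0.23×$117.20 = $2,113,193.43.
EOQ at $108.20 = 591.2 < 700, so use break Q=700: TC = 17,900×$108.20 + (17,900/700.0)×243 + (700.0/2)×0.23×$108.20 = $1,951,703.96.
EOQ at $102.30 = 608.1 < 750, so use break Q=750: TC = 17,900×$102.30 + (17,900/750.0)×243 + (750.0/2)×0.23×$102.30 = $1,845,792.98.
Lowest total cost is $1,845,792.98 at Q = 750.0.

Q* ≈ 750 trays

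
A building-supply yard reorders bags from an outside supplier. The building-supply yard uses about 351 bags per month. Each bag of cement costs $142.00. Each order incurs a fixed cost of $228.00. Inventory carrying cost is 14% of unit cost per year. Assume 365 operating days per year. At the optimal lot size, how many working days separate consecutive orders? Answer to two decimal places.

Annual demand D = 351 × 12 = 4,212.
Holding cost H = 0.14 × $142.00 = $19.8800 per unit per year.
EOQ = √(2DS/H) = √(2 × 4,212 × 228 / 19.88) ≈ 310.83.
Cycle time = Q*/D × 365 = 310.83 / 4,212 × 365 ≈ 26.935 days.

T ≈ 26.94 days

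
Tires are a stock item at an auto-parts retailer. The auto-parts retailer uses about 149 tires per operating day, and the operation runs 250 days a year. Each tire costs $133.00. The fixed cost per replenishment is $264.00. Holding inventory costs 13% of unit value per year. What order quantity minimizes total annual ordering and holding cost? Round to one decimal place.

Q* ≈ 1,066.6 tires

Annual demand D = 149 × 250 = 37,250.
Holding cost H = 0.13 × $133.00 = $17.2900 per unit per year.
EOQ = √(2DS / H) = √(2 × 37,250 × 264 / 17.29).
= √(19,668,000 / 17.29) = √1,137,536.1481 ≈ 1066.553.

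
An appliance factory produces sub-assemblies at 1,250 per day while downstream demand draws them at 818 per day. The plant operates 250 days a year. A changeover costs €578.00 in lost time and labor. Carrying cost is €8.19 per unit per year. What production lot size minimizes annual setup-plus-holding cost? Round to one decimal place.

Q* ≈ 9,139.0 sub-assemblies

Annual demand D = 818 × 250 = 204,500.
Production build-up factor (1 − d/p) = 1 − 818/1,250 = 0.3456.
Q* = √(2DS / (H(1 − d/p))) = √(2 × 204,500 × 578 / (8.19 × 0.3456)).
= √(236,402,000 / 2.8305) ≈ 9138.960.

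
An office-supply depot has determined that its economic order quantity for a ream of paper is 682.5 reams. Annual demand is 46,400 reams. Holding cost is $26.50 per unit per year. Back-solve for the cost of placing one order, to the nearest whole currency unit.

Invert the EOQ relation Q*² = 2DS/H.
From Q* = √(2DS/H): S = Q*²H / (2D) = 682.5² × 26.5 / (2 × 46,400) = 133.0158.

S ≈ $133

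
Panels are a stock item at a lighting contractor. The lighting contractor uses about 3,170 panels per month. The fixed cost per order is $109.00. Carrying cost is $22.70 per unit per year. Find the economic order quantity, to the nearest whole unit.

Q* ≈ 604 panels

Annual demand D = 3,170 × 12 = 38,040.
EOQ = √(2DS / H) = √(2 × 38,040 × 109 / 22.7).
= √(8,292,720 / 22.7) = √365,318.0617 ≈ 604.415.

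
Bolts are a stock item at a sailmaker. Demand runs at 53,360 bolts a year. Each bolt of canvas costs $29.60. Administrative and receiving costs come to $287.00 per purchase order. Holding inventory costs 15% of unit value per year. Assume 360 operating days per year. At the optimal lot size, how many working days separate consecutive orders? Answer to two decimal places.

Holding cost H = 0.15 × $29.60 = $4.4400 per unit per year.
The optimal lot size = √(2DS/H) = √(2 × 53,360 × 287 / 4.44) ≈ 2626.47.
Cycle time = Q*/D × 360 = 2626.47 / 53,360 × 360 ≈ 17.720 days.

T ≈ 17.72 days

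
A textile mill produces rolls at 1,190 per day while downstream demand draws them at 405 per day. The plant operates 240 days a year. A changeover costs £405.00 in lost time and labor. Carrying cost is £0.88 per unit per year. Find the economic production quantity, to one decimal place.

Annual demand D = 405 × 240 = 97,200.
Production build-up factor (1 − d/p) = 1 − 405/1,190 = 0.6597.
Q* = √(2DS / (H(1 − d/p))) = √(2 × 97,200 × 405 / (0.88 × 0.6597)).
= √(78,732,000 / 0.5805) ≈ 11645.897.

Q* ≈ 11,645.9 rolls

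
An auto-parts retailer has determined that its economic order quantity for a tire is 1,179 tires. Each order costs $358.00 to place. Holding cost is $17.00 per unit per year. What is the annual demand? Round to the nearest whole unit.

The basic EOQ model gives Q* = √(2DS/H); rearrange for the unknown.
From Q* = √(2DS/H): D = Q*²H / (2S) = 1,179² × 17 / (2 × 358) = 33003.767.

D ≈ 33,004 tires per year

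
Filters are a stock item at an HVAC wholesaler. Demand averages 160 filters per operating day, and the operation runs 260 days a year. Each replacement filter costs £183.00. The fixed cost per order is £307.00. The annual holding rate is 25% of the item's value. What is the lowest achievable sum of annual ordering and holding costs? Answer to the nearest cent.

TC* ≈ £34,184.28

Annual demand D = 160 × 260 = 41,600.
Holding cost H = 0.25 × £183.00 = £45.7500 per unit per year.
Q* = √(2DS/H) = √(2 × 41,600 × 307 / 45.75) ≈ 747.20.
At Q*, ordering cost (D/Q*)S equals holding cost (Q*/2)H, each = √(DSH/2).
Minimum total = √(2DSH) = √(2 × 41,600 × 307 × 45.75) ≈ 34184.277.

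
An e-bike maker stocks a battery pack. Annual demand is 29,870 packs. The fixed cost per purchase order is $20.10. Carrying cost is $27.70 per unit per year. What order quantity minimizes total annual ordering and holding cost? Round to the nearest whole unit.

EOQ = √(2DS / H) = √(2 × 29,870 × 20.1 / 27.7).
= √(1,200,774 / 27.7) = √43,349.2419 ≈ 208.205.

Q* ≈ 208 packs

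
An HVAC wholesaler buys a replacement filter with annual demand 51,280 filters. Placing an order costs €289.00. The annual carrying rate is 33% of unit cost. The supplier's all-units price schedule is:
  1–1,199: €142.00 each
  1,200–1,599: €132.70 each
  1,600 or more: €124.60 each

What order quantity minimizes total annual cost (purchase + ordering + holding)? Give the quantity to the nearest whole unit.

Q* ≈ 1,600 filters

Holding cost per unit per year at price C is H = 0.33·C.
Evaluate total cost at each tier's feasible EOQ or, if the EOQ is below the tier, at the tier's minimum quantity.
EOQ at €142.00 = 795.3 (feasible in tier 1): TC = 51,280×€142.00 + (51,280/795.3)×289 + (795.3/2)×0.33×€142.00 = €7,319,028.26.
EOQ at €132.70 = 822.7 < 1200, so use break Q=1200: TC = 51,280×€132.70 + (51,280/1200.0)×289 + (1200.0/2)×0.33×€132.70 = €6,843,480.53.
EOQ at €124.60 = 849.0 < 1600, so use break Q=1600: TC = 51,280×€124.60 + (51,280/1600.0)×289 + (1600.0/2)×0.33×€124.60 = €6,431,644.85.
Lowest total cost is €6,431,644.85 at Q = 1600.0.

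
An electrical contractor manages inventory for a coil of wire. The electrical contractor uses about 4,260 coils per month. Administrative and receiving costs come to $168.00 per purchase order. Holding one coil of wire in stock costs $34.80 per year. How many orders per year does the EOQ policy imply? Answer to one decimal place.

N ≈ 72.8 orders per year

Annual demand D = 4,260 × 12 = 51,120.
EOQ = √(2DS/H) = √(2 × 51,120 × 168 / 34.8) ≈ 702.55.
Orders per year = D / Q* = 51,120 / 702.55 ≈ 72.764.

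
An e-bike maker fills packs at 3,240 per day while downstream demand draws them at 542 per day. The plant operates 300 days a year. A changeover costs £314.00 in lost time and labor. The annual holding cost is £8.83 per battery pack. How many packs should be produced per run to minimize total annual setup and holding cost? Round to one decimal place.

Q* ≈ 3,726.6 packs

Annual demand D = 542 × 300 = 162,600.
Production build-up factor (1 − d/p) = 1 − 542/3,240 = 0.8327.
Q* = √(2DS / (H(1 − d/p))) = √(2 × 162,600 × 314 / (8.83 × 0.8327)).
= √(102,112,800 / 7.3529) ≈ 3726.587.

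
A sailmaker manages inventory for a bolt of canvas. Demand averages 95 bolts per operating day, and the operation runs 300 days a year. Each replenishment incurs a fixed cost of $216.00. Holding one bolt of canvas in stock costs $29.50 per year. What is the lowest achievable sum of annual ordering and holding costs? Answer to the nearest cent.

Annual demand D = 95 × 300 = 28,500.
Q* = √(2DS/H) = √(2 × 28,500 × 216 / 29.5) ≈ 646.03.
At the optimum the two cost components are equal, so total cost = 2·(Q*/2)H = Q*·H.
Minimum total = √(2DSH) = √(2 × 28,500 × 216 × 29.5) ≈ 19057.912.

TC* ≈ $19,057.91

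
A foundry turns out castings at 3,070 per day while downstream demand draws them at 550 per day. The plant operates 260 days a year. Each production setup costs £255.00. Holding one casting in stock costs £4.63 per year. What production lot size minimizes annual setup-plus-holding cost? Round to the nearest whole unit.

Annual demand D = 550 × 260 = 143,000.
Production build-up factor (1 − d/p) = 1 − 550/3,070 = 0.8208.
Q* = √(2DS / (H(1 − d/p))) = √(2 × 143,000 × 255 / (4.63 × 0.8208)).
= √(72,930,000 / 3.8005) ≈ 4380.579.

Q* ≈ 4,381 castings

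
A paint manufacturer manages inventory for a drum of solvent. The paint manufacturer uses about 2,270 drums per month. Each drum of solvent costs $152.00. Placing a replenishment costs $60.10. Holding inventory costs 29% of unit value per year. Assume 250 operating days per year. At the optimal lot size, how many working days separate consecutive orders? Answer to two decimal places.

Annual demand D = 2,270 × 12 = 27,240.
Holding cost H = 0.29 × $152.00 = $44.0800 per unit per year.
EOQ = √(2DS/H) = √(2 × 27,240 × 60.1 / 44.08) ≈ 272.54.
Cycle time = Q*/D × 250 = 272.54 / 27,240 × 250 ≈ 2.501 days.

T ≈ 2.50 days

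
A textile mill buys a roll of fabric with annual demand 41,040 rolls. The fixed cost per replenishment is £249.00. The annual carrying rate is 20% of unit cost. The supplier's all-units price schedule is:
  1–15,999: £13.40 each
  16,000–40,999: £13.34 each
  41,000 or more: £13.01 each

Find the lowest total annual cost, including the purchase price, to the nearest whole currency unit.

Holding cost per unit per year at price C is H = 0.20·C.
For each price level, check whether its EOQ is feasible; otherwise the best quantity at that price is the breakpoint.
EOQ at £13.40 = 2761.5 (feasible in tier 1): TC = 41,040×£13.40 + (41,040/2761.5)×249 + (2761.5/2)×0.20×£13.40 = £557,336.92.
EOQ at £13.34 = 2767.7 < 16000, so use break Q=16000: TC = 41,040×£13.34 + (41,040/16000.0)×249 + (16000.0/2)×0.20×£13.34 = £569,456.29.
EOQ at £13.01 = 2802.6 < 41000, so use break Q=41000: TC = 41,040×£13.01 + (41,040/41000.0)×249 + (41000.0/2)×0.20×£13.01 = £587,520.64.
Lowest total cost among the candidates is at Q = 2761.5.

TC* ≈ £557,337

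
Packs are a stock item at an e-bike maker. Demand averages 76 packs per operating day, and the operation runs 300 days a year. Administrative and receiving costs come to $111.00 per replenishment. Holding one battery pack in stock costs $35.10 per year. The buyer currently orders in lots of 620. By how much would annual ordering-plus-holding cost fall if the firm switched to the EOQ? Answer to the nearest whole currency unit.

Extra cost ≈ $1,634 per year

Annual demand D = 76 × 300 = 22,800.
EOQ = √(2DS/H) = √(2 × 22,800 × 111 / 35.1) ≈ 379.74.
Cost at Q* = (D/Q*)S + (Q*/2)H = √(2DSH) ≈ $13,329.00.
Cost at Q = 620: (22,800/620)×111 + (620/2)×35.1 = $4,081.94 + $10,881.00 = $14,962.94.
Excess = $14,962.94 − $13,329.00 = $1,633.94.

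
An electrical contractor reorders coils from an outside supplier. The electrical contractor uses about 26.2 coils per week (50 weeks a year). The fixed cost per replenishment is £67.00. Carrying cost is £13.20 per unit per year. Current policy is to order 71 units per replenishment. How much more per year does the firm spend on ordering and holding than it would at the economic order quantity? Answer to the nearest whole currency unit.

Extra cost ≈ £183 per year

Annual demand D = 26.2 × 50 = 1,310.
EOQ = √(2DS/H) = √(2 × 1,310 × 67 / 13.2) ≈ 115.32.
Cost at Q* = (D/Q*)S + (Q*/2)H = √(2DSH) ≈ £1,522.21.
Cost at Q = 71: (1,310/71)×67 + (71/2)×13.2 = £1,236.20 + £468.60 = £1,704.80.
Excess = £1,704.80 − £1,522.21 = £182.59.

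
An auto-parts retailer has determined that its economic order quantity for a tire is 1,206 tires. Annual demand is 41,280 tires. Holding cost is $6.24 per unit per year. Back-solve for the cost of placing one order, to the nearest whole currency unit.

Invert the EOQ relation Q*² = 2DS/H.
From Q* = √(2DS/H): S = Q*²H / (2D) = 1,206² × 6.24 / (2 × 41,280) = 109.9283.

S ≈ $110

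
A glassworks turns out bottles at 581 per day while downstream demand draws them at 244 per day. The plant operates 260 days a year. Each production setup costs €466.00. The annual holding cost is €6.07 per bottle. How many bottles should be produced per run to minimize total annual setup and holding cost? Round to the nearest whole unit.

Annual demand D = 244 × 260 = 63,440.
Production build-up factor (1 − d/p) = 1 − 244/581 = 0.5800.
Q* = √(2DS / (H(1 − d/p))) = √(2 × 63,440 × 466 / (6.07 × 0.5800)).
= √(59,126,080 / 3.5208) ≈ 4097.966.

Q* ≈ 4,098 bottles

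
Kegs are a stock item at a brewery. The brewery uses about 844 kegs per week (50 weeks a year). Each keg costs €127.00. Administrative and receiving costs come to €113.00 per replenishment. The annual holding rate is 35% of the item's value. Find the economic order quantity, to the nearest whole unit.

Annual demand D = 844 × 50 = 42,200.
Holding cost H = 0.35 × €127.00 = €44.4500 per unit per year.
EOQ = √(2DS / H) = √(2 × 42,200 × 113 / 44.45).
= √(9,537,200 / 44.45) = √214,560.18 ≈ 463.206.

Q* ≈ 463 kegs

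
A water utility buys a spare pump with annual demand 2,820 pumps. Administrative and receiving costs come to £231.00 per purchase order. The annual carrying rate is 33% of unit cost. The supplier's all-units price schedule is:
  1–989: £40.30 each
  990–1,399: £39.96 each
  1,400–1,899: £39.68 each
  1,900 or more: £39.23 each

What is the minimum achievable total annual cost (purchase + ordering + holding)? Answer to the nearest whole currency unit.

Holding cost per unit per year at price C is H = 0.33·C.
Evaluate total cost at each tier's feasible EOQ or, if the EOQ is below the tier, at the tier's minimum quantity.
EOQ at £40.30 = 313.0 (feasible in tier 1): TC = 2,820×£40.30 + (2,820/313.0)×231 + (313.0/2)×0.33×£40.30 = £117,808.51.
EOQ at £39.96 = 314.3 < 990, so use break Q=990: TC = 2,820×£39.96 + (2,820/990.0)×231 + (990.0/2)×0.33×£39.96 = £119,872.67.
EOQ at £39.68 = 315.4 < 1400, so use break Q=1400: TC = 2,820×£39.68 + (2,820/1400.0)×231 + (1400.0/2)×0.33×£39.68 = £121,528.98.
EOQ at £39.23 = 317.2 < 1900, so use break Q=1900: TC = 2,820×£39.23 + (2,820/1900.0)×231 + (1900.0/2)×0.33×£39.23 = £123,270.06.
Lowest total cost among the candidates is at Q = 313.0.

TC* ≈ £117,809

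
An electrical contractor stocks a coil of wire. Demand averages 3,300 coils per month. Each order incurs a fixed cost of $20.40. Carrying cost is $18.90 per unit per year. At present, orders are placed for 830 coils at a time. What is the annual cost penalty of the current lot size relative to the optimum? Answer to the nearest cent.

Extra cost ≈ $3,290.83 per year

Annual demand D = 3,300 × 12 = 39,600.
EOQ = √(2DS/H) = √(2 × 39,600 × 20.4 / 18.9) ≈ 292.38.
Cost at Q* = (D/Q*)S + (Q*/2)H = √(2DSH) ≈ $5,525.97.
Cost at Q = 830: (39,600/830)×20.4 + (830/2)×18.9 = $973.30 + $7,843.50 = $8,816.80.
Excess = $8,816.80 − $5,525.97 = $3,290.83.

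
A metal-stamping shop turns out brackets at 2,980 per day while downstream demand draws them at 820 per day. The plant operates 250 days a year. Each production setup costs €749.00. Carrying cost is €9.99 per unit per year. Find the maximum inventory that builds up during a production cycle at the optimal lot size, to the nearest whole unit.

I_max ≈ 4,720 brackets

Annual demand D = 820 × 250 = 205,000.
Production build-up factor (1 − d/p) = 1 − 820/2,980 = 0.7248.
Q* = √(2DS / (H(1 − d/p))) = √(2 × 205,000 × 749 / (9.99 × 0.7248)).
= √(307,090,000 / 7.2411) ≈ 6512.254.
Maximum inventory = Q*(1 − d/p) = 6512.254 × 0.7248 ≈ 4720.292.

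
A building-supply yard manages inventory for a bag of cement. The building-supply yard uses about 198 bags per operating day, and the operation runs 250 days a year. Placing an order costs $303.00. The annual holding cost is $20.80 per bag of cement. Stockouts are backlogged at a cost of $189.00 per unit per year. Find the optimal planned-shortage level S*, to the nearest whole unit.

S* ≈ 125 bags

Annual demand D = 198 × 250 = 49,500.
With planned backorders, Q* = √(2DS/H) · √((H+B)/B).
√(2DS/H) = √(2 × 49,500 × 303 / 20.8) = 1200.901.
√((H+B)/B) = √((20.8+189)/189) = 1.0536.
Q* ≈ 1265.258.
S* = Q* · H/(H+B) = 1265.258 × 20.8/209.8 ≈ 125.440.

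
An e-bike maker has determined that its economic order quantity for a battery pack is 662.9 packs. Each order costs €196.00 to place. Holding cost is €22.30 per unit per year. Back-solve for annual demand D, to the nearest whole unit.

D ≈ 24,999 packs per year

Squaring Q* = √(2DS/H) gives Q*² = 2DS/H.
From Q* = √(2DS/H): D = Q*²H / (2S) = 662.9² × 22.3 / (2 × 196) = 24998.551.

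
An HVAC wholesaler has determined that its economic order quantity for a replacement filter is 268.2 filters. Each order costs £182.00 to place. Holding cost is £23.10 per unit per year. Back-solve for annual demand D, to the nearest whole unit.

D ≈ 4,565 filters per year

The basic EOQ model gives Q* = √(2DS/H); rearrange for the unknown.
From Q* = √(2DS/H): D = Q*²H / (2S) = 268.2² × 23.1 / (2 × 182) = 4564.867.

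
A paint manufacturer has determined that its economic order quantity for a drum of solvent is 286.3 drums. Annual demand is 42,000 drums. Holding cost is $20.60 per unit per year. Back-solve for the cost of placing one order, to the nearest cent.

The basic EOQ model gives Q* = √(2DS/H); rearrange for the unknown.
From Q* = √(2DS/H): S = Q*²H / (2D) = 286.3² × 20.6 / (2 × 42,000) = 20.1016.

S ≈ $20.10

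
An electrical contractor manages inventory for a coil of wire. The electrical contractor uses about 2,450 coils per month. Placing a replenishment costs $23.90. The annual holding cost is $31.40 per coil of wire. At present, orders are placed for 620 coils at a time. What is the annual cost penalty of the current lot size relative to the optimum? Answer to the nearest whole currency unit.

Extra cost ≈ $4,225 per year

Annual demand D = 2,450 × 12 = 29,400.
EOQ = √(2DS/H) = √(2 × 29,400 × 23.9 / 31.4) ≈ 211.55.
Cost at Q* = (D/Q*)S + (Q*/2)H = √(2DSH) ≈ $6,642.82.
Cost at Q = 620: (29,400/620)×23.9 + (620/2)×31.4 = $1,133.32 + $9,734.00 = $10,867.32.
Excess = $10,867.32 − $6,642.82 = $4,224.50.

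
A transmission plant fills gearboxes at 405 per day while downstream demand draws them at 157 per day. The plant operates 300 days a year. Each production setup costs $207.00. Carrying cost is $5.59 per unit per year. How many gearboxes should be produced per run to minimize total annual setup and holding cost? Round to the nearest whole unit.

Q* ≈ 2,387 gearboxes

Annual demand D = 157 × 300 = 47,100.
Production build-up factor (1 − d/p) = 1 − 157/405 = 0.6123.
Q* = √(2DS / (H(1 − d/p))) = √(2 × 47,100 × 207 / (5.59 × 0.6123)).
= √(19,499,400 / 3.423) ≈ 2386.747.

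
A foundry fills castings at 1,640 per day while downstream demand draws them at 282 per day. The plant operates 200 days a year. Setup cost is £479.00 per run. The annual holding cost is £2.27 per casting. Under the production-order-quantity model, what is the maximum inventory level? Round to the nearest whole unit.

Annual demand D = 282 × 200 = 56,400.
Production build-up factor (1 − d/p) = 1 − 282/1,640 = 0.8280.
Q* = √(2DS / (H(1 − d/p))) = √(2 × 56,400 × 479 / (2.27 × 0.8280)).
= √(54,031,200 / 1.8797) ≈ 5361.440.
Maximum inventory = Q*(1 − d/p) = 5361.440 × 0.8280 ≈ 4439.534.

I_max ≈ 4,440 castings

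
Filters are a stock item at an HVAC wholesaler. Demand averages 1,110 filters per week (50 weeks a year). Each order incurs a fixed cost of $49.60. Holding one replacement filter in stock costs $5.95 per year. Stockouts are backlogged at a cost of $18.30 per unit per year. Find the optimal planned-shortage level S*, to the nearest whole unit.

S* ≈ 272 filters

Annual demand D = 1,110 × 50 = 55,500.
With planned backorders, Q* = √(2DS/H) · √((H+B)/B).
√(2DS/H) = √(2 × 55,500 × 49.6 / 5.95) = 961.931.
√((H+B)/B) = √((5.95+18.3)/18.3) = 1.1511.
Q* ≈ 1107.323.
S* = Q* · H/(H+B) = 1107.323 × 5.95/24.25 ≈ 271.694.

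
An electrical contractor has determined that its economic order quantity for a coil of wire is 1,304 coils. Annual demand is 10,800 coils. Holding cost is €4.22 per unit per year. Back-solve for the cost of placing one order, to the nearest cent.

Squaring Q* = √(2DS/H) gives Q*² = 2DS/H.
From Q* = √(2DS/H): S = Q*²H / (2D) = 1,304² × 4.22 / (2 × 10,800) = 332.2109.

S ≈ €332.21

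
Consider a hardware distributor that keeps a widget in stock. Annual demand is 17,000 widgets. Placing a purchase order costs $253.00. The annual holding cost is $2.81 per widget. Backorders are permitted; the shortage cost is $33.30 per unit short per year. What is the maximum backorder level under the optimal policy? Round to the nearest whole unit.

With planned backorders, Q* = √(2DS/H) · √((H+B)/B).
√(2DS/H) = √(2 × 17,000 × 253 / 2.81) = 1749.631.
√((H+B)/B) = √((2.81+33.3)/33.3) = 1.0413.
Q* ≈ 1821.957.
S* = Q* · H/(H+B) = 1821.957 × 2.81/36.11 ≈ 141.781.

S* ≈ 142 widgets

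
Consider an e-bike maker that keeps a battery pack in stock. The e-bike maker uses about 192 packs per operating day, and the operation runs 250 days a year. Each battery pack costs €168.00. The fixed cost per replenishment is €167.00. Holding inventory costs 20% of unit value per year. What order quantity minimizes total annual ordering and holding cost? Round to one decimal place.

Q* ≈ 690.8 packs

Annual demand D = 192 × 250 = 48,000.
Holding cost H = 0.20 × €168.00 = €33.6000 per unit per year.
EOQ = √(2DS / H) = √(2 × 48,000 × 167 / 33.6).
= √(16,032,000 / 33.6) = √477,142.8571 ≈ 690.755.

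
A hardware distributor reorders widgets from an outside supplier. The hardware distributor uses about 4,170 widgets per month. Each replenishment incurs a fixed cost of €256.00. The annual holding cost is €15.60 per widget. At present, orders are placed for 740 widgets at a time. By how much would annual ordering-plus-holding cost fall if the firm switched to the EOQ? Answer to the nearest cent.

Extra cost ≈ €3,091.15 per year

Annual demand D = 4,170 × 12 = 50,040.
EOQ = √(2DS/H) = √(2 × 50,040 × 256 / 15.6) ≈ 1281.54.
Cost at Q* = (D/Q*)S + (Q*/2)H = √(2DSH) ≈ €19,991.99.
Cost at Q = 740: (50,040/740)×256 + (740/2)×15.6 = €17,311.14 + €5,772.00 = €23,083.14.
Excess = €23,083.14 − €19,991.99 = €3,091.15.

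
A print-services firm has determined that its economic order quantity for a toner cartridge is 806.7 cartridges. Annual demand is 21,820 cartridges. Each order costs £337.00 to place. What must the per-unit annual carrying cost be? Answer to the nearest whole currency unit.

Squaring Q* = √(2DS/H) gives Q*² = 2DS/H.
From Q* = √(2DS/H): H = 2DS / Q*² = 2 × 21,820 × 337 / 806.7² = 22.5991.

H ≈ £23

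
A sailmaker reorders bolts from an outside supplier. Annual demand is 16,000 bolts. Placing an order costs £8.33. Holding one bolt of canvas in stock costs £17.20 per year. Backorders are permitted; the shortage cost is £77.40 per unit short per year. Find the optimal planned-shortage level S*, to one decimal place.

With planned backorders, Q* = √(2DS/H) · √((H+B)/B).
√(2DS/H) = √(2 × 16,000 × 8.33 / 17.2) = 124.490.
√((H+B)/B) = √((17.2+77.4)/77.4) = 1.1055.
Q* ≈ 137.628.
S* = Q* · H/(H+B) = 137.628 × 17.2/94.6 ≈ 25.023.

S* ≈ 25.0 bolts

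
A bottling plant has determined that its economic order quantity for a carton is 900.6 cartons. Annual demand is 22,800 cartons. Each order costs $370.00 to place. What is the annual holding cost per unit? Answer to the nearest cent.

H ≈ $20.80

Invert the EOQ relation Q*² = 2DS/H.
From Q* = √(2DS/H): H = 2DS / Q*² = 2 × 22,800 × 370 / 900.6² = 20.8019.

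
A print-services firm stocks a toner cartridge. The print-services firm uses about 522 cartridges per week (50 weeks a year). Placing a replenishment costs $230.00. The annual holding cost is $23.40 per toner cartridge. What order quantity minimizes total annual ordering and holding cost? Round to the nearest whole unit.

Q* ≈ 716 cartridges

Annual demand D = 522 × 50 = 26,100.
EOQ = √(2DS / H) = √(2 × 26,100 × 230 / 23.4).
= √(12,006,000 / 23.4) = √513,076.9231 ≈ 716.294.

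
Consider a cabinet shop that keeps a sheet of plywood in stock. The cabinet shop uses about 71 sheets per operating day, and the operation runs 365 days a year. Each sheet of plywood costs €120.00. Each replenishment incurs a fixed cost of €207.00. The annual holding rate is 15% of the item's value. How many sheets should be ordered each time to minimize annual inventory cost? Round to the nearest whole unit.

Q* ≈ 772 sheets

Annual demand D = 71 × 365 = 25,915.
Holding cost H = 0.15 × €120.00 = €18.0000 per unit per year.
EOQ = √(2DS / H) = √(2 × 25,915 × 207 / 18).
= √(10,728,810 / 18) = √596,045 ≈ 772.040.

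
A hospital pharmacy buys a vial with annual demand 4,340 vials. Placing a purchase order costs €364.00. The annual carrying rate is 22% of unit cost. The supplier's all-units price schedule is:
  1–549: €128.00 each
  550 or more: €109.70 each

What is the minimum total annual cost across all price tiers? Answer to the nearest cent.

Holding cost per unit per year at price C is H = 0.22·C.
For each price level, check whether its EOQ is feasible; otherwise the best quantity at that price is the breakpoint.
EOQ at €128.00 = 335.0 (feasible in tier 1): TC = 4,340×€128.00 + (4,340/335.0)×364 + (335.0/2)×0.22×€128.00 = €564,952.50.
EOQ at €109.70 = 361.8 < 550, so use break Q=550: TC = 4,340×€109.70 + (4,340/550.0)×364 + (550.0/2)×0.22×€109.70 = €485,607.14.
Lowest total cost among the candidates is at Q = 550.0.

TC* ≈ €485,607.14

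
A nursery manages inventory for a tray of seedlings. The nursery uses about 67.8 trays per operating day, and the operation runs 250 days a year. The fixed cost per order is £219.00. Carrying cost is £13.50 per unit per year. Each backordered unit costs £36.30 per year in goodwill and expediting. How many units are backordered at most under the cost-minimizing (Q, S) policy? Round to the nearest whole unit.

Annual demand D = 67.8 × 250 = 16,950.
With planned backorders, Q* = √(2DS/H) · √((H+B)/B).
√(2DS/H) = √(2 × 16,950 × 219 / 13.5) = 741.575.
√((H+B)/B) = √((13.5+36.3)/36.3) = 1.1713.
Q* ≈ 868.593.
S* = Q* · H/(H+B) = 868.593 × 13.5/49.8 ≈ 235.462.

S* ≈ 235 trays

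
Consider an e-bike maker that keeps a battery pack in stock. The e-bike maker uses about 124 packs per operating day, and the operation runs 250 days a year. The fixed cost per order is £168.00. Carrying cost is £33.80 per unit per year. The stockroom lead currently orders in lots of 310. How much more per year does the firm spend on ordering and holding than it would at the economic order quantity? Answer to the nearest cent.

Annual demand D = 124 × 250 = 31,000.
EOQ = √(2DS/H) = √(2 × 31,000 × 168 / 33.8) ≈ 555.13.
Cost at Q* = (D/Q*)S + (Q*/2)H = √(2DSH) ≈ £18,763.28.
Cost at Q = 310: (31,000/310)×168 + (310/2)×33.8 = £16,800.00 + £5,239.00 = £22,039.00.
Excess = £22,039.00 − £18,763.28 = £3,275.72.

Extra cost ≈ £3,275.72 per year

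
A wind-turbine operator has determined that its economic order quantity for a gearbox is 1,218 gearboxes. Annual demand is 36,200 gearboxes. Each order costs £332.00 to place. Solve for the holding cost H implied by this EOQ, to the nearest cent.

The basic EOQ model gives Q* = √(2DS/H); rearrange for the unknown.
From Q* = √(2DS/H): H = 2DS / Q*² = 2 × 36,200 × 332 / 1,218² = 16.2025.

H ≈ £16.20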